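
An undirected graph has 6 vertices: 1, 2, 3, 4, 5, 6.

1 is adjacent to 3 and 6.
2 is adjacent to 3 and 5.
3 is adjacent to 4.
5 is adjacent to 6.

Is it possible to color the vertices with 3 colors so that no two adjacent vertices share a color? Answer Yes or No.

The chromatic number is 3. The cycle 3-2-5-6-1-3 has odd length 5, so it cannot be 2-colored; at least 3 colors are needed.
3 colors suffice: color red → {3, 5}; color blue → {2, 4, 6}; color green → {1}.
That is already a proper 3-coloring.

Yes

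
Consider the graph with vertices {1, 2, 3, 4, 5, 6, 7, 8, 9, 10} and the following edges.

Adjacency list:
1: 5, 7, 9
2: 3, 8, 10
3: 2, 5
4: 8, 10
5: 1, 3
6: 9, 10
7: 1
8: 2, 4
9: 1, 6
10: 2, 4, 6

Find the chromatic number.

The cycle 9-6-10-2-3-5-1-9 has odd length 7, so it cannot be 2-colored; at least 3 colors are needed.
3 colors suffice: color a → {1, 2, 4, 6}; color b → {5, 7, 8, 9, 10}; color c → {3}. Each edge has distinct colors on its endpoints.

3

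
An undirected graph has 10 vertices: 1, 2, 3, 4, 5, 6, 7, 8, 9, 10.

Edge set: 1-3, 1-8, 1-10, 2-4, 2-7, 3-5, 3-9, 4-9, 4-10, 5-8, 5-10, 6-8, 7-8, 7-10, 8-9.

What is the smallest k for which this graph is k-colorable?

The cycle 10-5-8-9-4-10 has odd length 5, so it cannot be 2-colored; at least 3 colors are needed.
3 colors suffice: color red → {2, 3, 8, 10}; color blue → {1, 5, 6, 7, 9}; color green → {4}. No two adjacent vertices share a color.

3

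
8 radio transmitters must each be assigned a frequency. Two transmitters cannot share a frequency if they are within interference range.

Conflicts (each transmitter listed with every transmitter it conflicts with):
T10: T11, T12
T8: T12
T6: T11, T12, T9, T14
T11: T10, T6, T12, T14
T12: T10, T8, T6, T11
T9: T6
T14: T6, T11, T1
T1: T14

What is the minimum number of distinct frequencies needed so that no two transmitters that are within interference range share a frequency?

T10, T11, T12 all conflict with each other, so at least 3 frequencies are needed.
3 frequencies suffice: frequency 1 → {T8, T11, T9, T1}; frequency 2 → {T10, T6}; frequency 3 → {T12, T14}. No two conflicting transmitters share a frequency.

3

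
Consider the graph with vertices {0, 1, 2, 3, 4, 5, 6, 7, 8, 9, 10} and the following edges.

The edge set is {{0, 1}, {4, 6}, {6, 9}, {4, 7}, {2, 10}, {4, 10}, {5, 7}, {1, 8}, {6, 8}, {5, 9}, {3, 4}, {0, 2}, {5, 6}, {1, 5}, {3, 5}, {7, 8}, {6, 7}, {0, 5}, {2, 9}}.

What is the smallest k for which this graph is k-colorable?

6, 7, 8 are pairwise adjacent, so at least 3 colors are needed.
3 colors suffice: color red → {2, 4, 5, 8}; color blue → {1, 3, 6, 10}; color green → {0, 7, 9}. Each edge has distinct colors on its endpoints.

3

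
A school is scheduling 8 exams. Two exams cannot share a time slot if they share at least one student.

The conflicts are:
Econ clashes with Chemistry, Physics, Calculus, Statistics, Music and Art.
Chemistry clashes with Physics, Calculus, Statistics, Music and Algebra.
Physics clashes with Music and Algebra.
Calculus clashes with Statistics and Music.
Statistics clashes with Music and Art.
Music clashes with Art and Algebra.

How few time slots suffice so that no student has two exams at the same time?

5

Econ, Chemistry, Calculus, Statistics, Music pairwise conflict, so at least 5 time slots are needed.
Using 5 time slots: Econ=3, Chemistry=2, Physics=4, Calculus=5, Statistics=4, Music=1, Art=2, Algebra=3. Every pair that conflicts lands in different time slots.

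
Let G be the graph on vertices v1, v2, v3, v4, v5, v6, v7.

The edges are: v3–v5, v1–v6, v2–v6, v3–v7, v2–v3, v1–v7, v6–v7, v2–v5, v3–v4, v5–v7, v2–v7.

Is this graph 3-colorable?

v2, v3, v5, v7 are pairwise adjacent (a clique of size 4), so at least 4 colors are needed.
So 3 colors are not enough.

No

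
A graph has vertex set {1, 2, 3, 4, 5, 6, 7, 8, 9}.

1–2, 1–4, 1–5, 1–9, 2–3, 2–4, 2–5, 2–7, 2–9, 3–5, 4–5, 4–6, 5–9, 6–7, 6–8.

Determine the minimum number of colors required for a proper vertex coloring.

1, 2, 4, 5 are mutually adjacent (a clique of size 4), so at least 4 colors are needed.
A valid assignment using 4 colors: 1=yellow, 2=red, 3=green, 4=green, 5=blue, 6=red, 7=blue, 8=blue, 9=green. Each edge has distinct colors on its endpoints.

4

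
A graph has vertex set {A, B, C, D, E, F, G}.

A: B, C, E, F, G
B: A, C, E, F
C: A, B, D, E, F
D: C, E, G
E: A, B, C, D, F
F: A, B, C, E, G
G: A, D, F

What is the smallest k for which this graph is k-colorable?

5

A, B, C, E, F form a clique, so at least 5 colors are needed.
5 colors suffice: A=red, B=purple, C=green, D=red, E=blue, F=yellow, G=blue. Every edge joins two different colors.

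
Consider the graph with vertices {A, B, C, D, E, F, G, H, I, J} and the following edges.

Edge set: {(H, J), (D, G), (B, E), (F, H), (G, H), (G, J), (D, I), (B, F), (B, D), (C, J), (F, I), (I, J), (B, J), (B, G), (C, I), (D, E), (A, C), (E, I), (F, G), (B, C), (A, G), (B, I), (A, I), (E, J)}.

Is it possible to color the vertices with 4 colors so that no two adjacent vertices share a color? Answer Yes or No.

Yes

The chromatic number is 4. B, C, I, J are pairwise adjacent (a clique of size 4), so at least 4 colors are needed.
A valid assignment using 4 colors: A=1, B=1, C=4, D=3, E=4, F=3, G=2, H=1, I=2, J=3.
That is already a proper 4-coloring.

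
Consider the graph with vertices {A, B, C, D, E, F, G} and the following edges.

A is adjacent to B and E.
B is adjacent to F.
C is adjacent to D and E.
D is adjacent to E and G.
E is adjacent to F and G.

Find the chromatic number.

D, E, G are pairwise adjacent, so at least 3 colors are needed.
3 colors suffice: color 1 → {B, E}; color 2 → {A, D, F}; color 3 → {C, G}. No two adjacent vertices share a color.

3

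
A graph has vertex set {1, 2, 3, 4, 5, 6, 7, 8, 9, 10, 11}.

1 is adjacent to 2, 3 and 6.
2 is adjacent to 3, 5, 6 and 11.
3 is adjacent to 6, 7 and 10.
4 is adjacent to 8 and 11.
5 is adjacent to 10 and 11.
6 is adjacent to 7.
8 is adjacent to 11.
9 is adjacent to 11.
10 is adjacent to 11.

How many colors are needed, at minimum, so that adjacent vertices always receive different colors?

1, 2, 3, 6 form a clique, so at least 4 colors are needed.
A valid assignment using 4 colors: 1=yellow, 2=blue, 3=red, 4=green, 5=green, 6=green, 7=blue, 8=blue, 9=blue, 10=blue, 11=red. Every edge joins two different colors.

4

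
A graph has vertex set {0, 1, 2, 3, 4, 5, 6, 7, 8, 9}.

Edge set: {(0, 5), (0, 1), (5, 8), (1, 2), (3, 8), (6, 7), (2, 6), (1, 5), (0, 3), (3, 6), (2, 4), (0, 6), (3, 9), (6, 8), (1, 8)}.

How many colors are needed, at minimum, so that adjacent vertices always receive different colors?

3

1, 5, 8 are mutually adjacent, so at least 3 colors are needed.
3 colors suffice: 0=b, 1=a, 2=b, 3=c, 4=a, 5=c, 6=a, 7=b, 8=b, 9=a. Each edge has distinct colors on its endpoints.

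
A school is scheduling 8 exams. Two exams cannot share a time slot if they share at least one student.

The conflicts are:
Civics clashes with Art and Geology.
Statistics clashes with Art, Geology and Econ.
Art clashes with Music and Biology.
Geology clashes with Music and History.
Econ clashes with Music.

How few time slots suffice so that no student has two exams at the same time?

Art and Biology conflict, so at least 2 time slots are needed.
2 time slots suffice: time slot 1 → {Art, Geology, Econ}; time slot 2 → {Civics, Statistics, Music, History, Biology}. No two conflicting exams share a time slot.

2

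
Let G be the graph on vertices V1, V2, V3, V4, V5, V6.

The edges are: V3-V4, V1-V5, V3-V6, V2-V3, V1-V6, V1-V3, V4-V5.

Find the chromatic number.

3

V1, V3, V6 are mutually adjacent, so at least 3 colors are needed.
3 colors suffice: color 1 → {V3, V5}; color 2 → {V1, V2, V4}; color 3 → {V6}. Each edge has distinct colors on its endpoints.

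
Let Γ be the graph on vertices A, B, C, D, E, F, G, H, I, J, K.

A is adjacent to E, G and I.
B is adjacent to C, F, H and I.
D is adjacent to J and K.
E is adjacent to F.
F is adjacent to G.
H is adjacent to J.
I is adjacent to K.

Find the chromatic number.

3

The cycle F-B-I-A-G-F has odd length 5, so it cannot be 2-colored; at least 3 colors are needed.
3 colors suffice: color red → {A, B, J, K}; color blue → {C, D, F, H, I}; color green → {E, G}. No two adjacent vertices share a color.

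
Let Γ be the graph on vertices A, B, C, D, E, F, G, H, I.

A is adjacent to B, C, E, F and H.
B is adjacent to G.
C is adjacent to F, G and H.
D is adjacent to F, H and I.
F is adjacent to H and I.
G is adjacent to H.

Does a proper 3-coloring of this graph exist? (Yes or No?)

No

A, C, F, H are mutually adjacent (a clique of size 4), so at least 4 colors are needed.
So 3 colors are not enough.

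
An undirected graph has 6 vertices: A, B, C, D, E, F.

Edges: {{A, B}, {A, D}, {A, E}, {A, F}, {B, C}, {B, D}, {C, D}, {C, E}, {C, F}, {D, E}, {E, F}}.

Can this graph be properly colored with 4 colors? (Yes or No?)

Yes

The chromatic number is 3. C, D, E are pairwise adjacent, so at least 3 colors are needed.
One proper 3-coloring: A=2, B=3, C=2, D=1, E=3, F=1.
Since 4 ≥ 3, a proper 4-coloring certainly exists.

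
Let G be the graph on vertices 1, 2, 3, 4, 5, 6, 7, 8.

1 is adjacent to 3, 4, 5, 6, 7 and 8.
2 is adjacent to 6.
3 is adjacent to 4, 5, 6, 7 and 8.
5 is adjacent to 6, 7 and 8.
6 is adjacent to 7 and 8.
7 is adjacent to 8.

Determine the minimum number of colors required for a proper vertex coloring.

1, 3, 5, 6, 7, 8 are mutually adjacent (a clique of size 6), so at least 6 colors are needed.
6 colors suffice: color a → {2, 3}; color b → {4, 6}; color c → {1}; color d → {8}; color e → {5}; color f → {7}. No two adjacent vertices share a color.

6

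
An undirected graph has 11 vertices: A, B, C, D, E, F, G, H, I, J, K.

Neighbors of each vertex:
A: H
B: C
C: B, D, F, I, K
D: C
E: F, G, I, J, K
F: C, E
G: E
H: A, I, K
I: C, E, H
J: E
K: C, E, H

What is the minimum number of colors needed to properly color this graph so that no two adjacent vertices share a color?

2

C and D are adjacent, so at least 2 colors are needed.
A valid assignment using 2 colors: A=blue, B=blue, C=red, D=blue, E=red, F=blue, G=blue, H=red, I=blue, J=blue, K=blue. Every edge joins two different colors.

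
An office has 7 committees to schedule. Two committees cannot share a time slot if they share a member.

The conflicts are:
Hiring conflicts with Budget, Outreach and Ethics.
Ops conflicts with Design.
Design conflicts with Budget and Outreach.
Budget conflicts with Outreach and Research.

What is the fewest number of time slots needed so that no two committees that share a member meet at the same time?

Hiring, Budget, Outreach all conflict with each other, so at least 3 time slots are needed.
3 time slots suffice: time slot 1 → {Ops, Budget, Ethics}; time slot 2 → {Hiring, Design, Research}; time slot 3 → {Outreach}. No two conflicting committees share a time slot.

3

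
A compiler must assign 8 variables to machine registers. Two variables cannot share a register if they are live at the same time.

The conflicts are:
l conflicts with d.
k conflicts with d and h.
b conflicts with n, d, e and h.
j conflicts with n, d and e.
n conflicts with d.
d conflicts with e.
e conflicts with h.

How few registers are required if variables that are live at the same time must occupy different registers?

b, e, h all conflict with each other, so at least 3 registers are needed.
3 registers suffice: register 1 → {d, h}; register 2 → {l, k, b, j}; register 3 → {n, e}. Every pair that conflicts lands in different registers.

3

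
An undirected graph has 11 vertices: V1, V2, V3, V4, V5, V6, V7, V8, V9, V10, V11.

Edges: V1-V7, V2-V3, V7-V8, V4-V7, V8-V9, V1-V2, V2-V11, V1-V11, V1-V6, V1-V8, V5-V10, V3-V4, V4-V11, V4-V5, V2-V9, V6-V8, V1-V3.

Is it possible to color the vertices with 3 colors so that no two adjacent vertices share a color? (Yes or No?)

The chromatic number is 3. V1, V2, V11 are pairwise adjacent, so at least 3 colors are needed.
3 colors suffice: color 1 → {V1, V4, V9, V10}; color 2 → {V2, V5, V8}; color 3 → {V3, V6, V7, V11}.
That is already a proper 3-coloring.

Yes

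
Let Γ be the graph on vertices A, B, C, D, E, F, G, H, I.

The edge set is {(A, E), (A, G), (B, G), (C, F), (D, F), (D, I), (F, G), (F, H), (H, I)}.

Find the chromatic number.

2

D and I are adjacent, so at least 2 colors are needed.
2 colors suffice: A=1, B=1, C=2, D=2, E=2, F=1, G=2, H=2, I=1. Every edge joins two different colors.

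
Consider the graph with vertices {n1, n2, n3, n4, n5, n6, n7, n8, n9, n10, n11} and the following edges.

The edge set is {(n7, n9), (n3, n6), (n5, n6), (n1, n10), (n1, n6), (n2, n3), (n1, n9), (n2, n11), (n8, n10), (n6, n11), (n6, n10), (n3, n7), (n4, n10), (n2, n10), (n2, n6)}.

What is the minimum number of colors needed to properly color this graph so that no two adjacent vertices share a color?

3

n1, n6, n10 are mutually adjacent, so at least 3 colors are needed.
3 colors suffice: color 1 → {n4, n6, n8, n9}; color 2 → {n3, n5, n10, n11}; color 3 → {n1, n2, n7}. Each edge has distinct colors on its endpoints.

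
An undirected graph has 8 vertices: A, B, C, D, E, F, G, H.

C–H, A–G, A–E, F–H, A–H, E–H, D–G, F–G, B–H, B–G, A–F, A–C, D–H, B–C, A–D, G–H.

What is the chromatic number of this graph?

A, D, G, H form a clique, so at least 4 colors are needed.
4 colors suffice: color 1 → {H}; color 2 → {A, B}; color 3 → {C, E, G}; color 4 → {D, F}. Every edge joins two different colors.

4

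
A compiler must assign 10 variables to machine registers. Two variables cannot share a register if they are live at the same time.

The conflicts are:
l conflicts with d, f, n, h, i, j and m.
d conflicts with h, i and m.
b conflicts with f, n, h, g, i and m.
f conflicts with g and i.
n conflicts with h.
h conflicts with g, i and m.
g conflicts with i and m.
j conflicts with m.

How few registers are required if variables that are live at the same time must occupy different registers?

4

b, h, g, m all conflict with each other, so at least 4 registers are needed.
4 registers suffice: register 1 → {f, h, j}; register 2 → {l, b}; register 3 → {n, i, m}; register 4 → {d, g}. Each listed conflict is separated.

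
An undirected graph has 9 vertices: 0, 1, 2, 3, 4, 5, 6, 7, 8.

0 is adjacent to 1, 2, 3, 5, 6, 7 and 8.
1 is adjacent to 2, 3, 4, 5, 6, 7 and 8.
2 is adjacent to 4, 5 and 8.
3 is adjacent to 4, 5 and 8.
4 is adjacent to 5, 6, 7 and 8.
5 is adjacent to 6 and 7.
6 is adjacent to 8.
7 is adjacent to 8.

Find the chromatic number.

4

1, 2, 4, 8 are mutually adjacent (a clique of size 4), so at least 4 colors are needed.
A valid assignment using 4 colors: 0=b, 1=a, 2=d, 3=d, 4=b, 5=c, 6=d, 7=d, 8=c. Every edge joins two different colors.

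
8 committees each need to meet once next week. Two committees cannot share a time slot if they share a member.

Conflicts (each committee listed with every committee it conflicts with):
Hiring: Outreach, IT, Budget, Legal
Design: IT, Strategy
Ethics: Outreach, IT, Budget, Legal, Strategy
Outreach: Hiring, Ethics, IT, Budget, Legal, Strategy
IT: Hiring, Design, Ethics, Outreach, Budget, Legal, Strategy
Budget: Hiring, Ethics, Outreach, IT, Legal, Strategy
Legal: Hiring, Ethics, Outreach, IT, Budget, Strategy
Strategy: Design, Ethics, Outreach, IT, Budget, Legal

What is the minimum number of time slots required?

Ethics, Outreach, IT, Budget, Legal, Strategy are mutually in conflict, so at least 6 time slots are needed.
Using 6 time slots: Hiring=3, Design=2, Ethics=6, Outreach=2, IT=1, Budget=4, Legal=5, Strategy=3. Each listed conflict is separated.

6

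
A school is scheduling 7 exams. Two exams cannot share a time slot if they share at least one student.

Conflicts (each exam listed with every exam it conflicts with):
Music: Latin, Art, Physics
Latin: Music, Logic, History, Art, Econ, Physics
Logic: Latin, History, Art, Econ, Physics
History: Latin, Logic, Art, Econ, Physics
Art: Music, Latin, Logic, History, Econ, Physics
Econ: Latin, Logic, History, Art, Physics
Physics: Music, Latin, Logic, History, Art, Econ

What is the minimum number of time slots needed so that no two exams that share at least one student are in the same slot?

6

Latin, Logic, History, Art, Econ, Physics are mutually in conflict, so at least 6 time slots are needed.
Using 6 time slots: Music=4, Latin=1, Logic=5, History=4, Art=3, Econ=6, Physics=2. Each listed conflict is separated.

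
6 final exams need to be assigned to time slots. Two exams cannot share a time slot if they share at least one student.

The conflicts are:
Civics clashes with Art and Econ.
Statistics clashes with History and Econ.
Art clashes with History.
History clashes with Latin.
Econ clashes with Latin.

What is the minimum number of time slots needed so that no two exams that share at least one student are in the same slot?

3

The cycle History-Art-Civics-Econ-Latin-History has odd length 5, so it cannot be 2-colored; at least 3 time slots are needed.
3 time slots suffice: Civics=2, Statistics=2, Art=3, History=1, Econ=1, Latin=2. No two conflicting exams share a time slot.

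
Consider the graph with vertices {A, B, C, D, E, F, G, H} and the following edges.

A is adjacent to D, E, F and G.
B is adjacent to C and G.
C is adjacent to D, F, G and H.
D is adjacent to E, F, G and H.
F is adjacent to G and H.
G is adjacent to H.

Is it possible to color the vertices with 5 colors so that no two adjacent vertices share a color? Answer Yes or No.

Yes

The chromatic number is 5. C, D, F, G, H are mutually adjacent (a clique of size 5), so at least 5 colors are needed.
5 colors suffice: color red → {E, G}; color blue → {B, D}; color green → {F}; color yellow → {A, C}; color purple → {H}.
That is already a proper 5-coloring.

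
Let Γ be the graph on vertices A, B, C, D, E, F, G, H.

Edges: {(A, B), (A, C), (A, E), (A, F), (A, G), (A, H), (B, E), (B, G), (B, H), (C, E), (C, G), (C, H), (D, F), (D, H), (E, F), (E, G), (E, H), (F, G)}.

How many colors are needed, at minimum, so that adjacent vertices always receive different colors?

A, B, E, G form a clique, so at least 4 colors are needed.
4 colors suffice: color red → {A, D}; color blue → {E}; color green → {G, H}; color yellow → {B, C, F}. Each edge has distinct colors on its endpoints.

4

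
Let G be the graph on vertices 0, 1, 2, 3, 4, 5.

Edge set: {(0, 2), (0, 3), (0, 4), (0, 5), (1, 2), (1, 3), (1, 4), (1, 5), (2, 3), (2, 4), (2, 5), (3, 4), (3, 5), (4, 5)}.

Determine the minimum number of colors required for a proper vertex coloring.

5

0, 2, 3, 4, 5 form a clique, so at least 5 colors are needed.
One proper 5-coloring: 0=purple, 1=purple, 2=green, 3=blue, 4=yellow, 5=red. Each edge has distinct colors on its endpoints.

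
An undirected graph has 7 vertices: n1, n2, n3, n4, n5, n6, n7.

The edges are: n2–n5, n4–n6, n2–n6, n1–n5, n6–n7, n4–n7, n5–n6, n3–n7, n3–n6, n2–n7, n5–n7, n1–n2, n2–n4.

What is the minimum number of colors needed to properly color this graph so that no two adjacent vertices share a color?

n2, n5, n6, n7 form a clique, so at least 4 colors are needed.
One proper 4-coloring: n1=1, n2=3, n3=3, n4=4, n5=4, n6=2, n7=1. Each edge has distinct colors on its endpoints.

4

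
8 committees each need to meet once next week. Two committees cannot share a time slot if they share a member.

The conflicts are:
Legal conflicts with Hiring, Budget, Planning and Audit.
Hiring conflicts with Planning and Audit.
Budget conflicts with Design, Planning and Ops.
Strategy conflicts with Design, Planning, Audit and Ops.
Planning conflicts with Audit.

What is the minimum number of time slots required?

Legal, Hiring, Planning, Audit pairwise conflict, so at least 4 time slots are needed.
4 time slots suffice: Legal=3, Hiring=4, Budget=2, Strategy=3, Design=1, Planning=1, Audit=2, Ops=1. Every pair that conflicts lands in different time slots.

4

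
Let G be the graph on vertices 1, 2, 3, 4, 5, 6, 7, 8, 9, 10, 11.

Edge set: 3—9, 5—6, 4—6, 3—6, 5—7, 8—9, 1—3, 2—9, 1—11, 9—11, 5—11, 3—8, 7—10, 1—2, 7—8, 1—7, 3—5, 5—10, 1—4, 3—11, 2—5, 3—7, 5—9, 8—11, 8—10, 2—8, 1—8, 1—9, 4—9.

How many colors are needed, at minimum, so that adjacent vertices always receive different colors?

5

1, 3, 8, 9, 11 are mutually adjacent (a clique of size 5), so at least 5 colors are needed.
One proper 5-coloring: 1=c, 2=b, 3=b, 4=a, 5=a, 6=c, 7=d, 8=a, 9=d, 10=b, 11=e. No two adjacent vertices share a color.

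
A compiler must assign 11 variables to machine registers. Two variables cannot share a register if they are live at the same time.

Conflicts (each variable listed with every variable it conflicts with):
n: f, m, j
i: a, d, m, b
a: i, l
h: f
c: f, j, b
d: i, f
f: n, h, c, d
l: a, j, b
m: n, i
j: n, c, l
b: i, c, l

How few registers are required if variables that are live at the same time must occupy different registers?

3

The cycle d-i-m-n-f-d has odd length 5, so it cannot be 2-colored; at least 3 registers are needed.
Using 3 registers: n=2, i=1, a=2, h=2, c=2, d=2, f=1, l=1, m=3, j=3, b=3. No two conflicting variables share a register.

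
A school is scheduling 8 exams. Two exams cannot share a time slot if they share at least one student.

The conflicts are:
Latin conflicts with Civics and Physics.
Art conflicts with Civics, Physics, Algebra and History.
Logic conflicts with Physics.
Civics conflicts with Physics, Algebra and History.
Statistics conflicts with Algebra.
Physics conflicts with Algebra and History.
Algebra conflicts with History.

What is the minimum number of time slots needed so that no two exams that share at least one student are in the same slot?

Art, Civics, Physics, Algebra, History all conflict with each other, so at least 5 time slots are needed.
5 time slots suffice: time slot 1 → {Statistics, Physics}; time slot 2 → {Latin, Logic, Algebra}; time slot 3 → {Civics}; time slot 4 → {History}; time slot 5 → {Art}. Every pair that conflicts lands in different time slots.

5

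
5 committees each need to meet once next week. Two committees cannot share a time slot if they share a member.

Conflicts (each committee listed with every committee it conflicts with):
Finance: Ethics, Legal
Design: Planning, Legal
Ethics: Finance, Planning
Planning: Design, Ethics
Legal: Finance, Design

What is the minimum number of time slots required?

3

The cycle Legal-Finance-Ethics-Planning-Design-Legal has odd length 5, so it cannot be 2-colored; at least 3 time slots are needed.
3 time slots suffice: time slot 1 → {Design, Ethics}; time slot 2 → {Planning, Legal}; time slot 3 → {Finance}. No two conflicting committees share a time slot.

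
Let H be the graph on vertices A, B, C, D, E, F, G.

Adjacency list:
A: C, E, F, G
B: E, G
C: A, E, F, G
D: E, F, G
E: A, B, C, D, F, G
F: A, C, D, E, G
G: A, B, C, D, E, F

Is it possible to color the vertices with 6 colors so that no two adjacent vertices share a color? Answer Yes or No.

Yes

The chromatic number is 5. A, C, E, F, G are pairwise adjacent (a clique of size 5), so at least 5 colors are needed.
5 colors suffice: A=4, B=3, C=5, D=4, E=1, F=3, G=2.
Since 6 ≥ 5, a proper 6-coloring certainly exists.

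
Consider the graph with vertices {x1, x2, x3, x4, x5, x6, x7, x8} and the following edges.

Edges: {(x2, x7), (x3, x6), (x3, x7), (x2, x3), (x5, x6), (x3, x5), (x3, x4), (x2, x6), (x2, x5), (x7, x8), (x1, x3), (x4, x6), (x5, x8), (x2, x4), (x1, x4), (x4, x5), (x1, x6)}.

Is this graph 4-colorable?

x2, x3, x4, x5, x6 are mutually adjacent (a clique of size 5), so at least 5 colors are needed.
So 4 colors are not enough.

No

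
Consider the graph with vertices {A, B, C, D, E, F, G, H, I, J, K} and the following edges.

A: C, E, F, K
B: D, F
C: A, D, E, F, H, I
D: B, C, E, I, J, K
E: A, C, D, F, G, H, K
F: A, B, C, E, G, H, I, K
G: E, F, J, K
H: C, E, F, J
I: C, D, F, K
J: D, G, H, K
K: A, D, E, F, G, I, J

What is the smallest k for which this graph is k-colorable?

4

C, E, F, H form a clique, so at least 4 colors are needed.
A valid assignment using 4 colors: A=4, B=2, C=3, D=1, E=2, F=1, G=4, H=4, I=2, J=2, K=3. Every edge joins two different colors.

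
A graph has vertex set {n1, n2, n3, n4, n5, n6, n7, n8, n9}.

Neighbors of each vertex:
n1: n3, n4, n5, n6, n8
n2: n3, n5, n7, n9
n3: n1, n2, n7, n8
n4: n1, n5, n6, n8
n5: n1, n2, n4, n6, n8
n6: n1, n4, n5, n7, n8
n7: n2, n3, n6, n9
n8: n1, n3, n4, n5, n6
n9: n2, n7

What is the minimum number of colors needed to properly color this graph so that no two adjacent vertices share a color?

5

n1, n4, n5, n6, n8 form a clique, so at least 5 colors are needed.
5 colors suffice: color 1 → {n2, n8}; color 2 → {n3, n6, n9}; color 3 → {n5, n7}; color 4 → {n1}; color 5 → {n4}. Every edge joins two different colors.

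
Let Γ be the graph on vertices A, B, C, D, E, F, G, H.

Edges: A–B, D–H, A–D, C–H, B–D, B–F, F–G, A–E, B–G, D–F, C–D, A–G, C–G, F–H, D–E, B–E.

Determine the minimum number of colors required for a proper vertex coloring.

A, B, D, E are pairwise adjacent (a clique of size 4), so at least 4 colors are needed.
4 colors suffice: A=green, B=blue, C=green, D=red, E=yellow, F=green, G=red, H=blue. Each edge has distinct colors on its endpoints.

4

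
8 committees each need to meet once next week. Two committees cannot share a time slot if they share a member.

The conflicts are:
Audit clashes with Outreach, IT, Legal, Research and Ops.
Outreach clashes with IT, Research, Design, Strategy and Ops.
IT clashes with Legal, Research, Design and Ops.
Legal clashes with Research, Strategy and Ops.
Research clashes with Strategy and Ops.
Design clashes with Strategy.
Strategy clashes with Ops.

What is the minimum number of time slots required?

5

Audit, Outreach, IT, Research, Ops pairwise conflict, so at least 5 time slots are needed.
5 time slots suffice: time slot 1 → {IT, Strategy}; time slot 2 → {Research, Design}; time slot 3 → {Outreach, Legal}; time slot 4 → {Ops}; time slot 5 → {Audit}. Each listed conflict is separated.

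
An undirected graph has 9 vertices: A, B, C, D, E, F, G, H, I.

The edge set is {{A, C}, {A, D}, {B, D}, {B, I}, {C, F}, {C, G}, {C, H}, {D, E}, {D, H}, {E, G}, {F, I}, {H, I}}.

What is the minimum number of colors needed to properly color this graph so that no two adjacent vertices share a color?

The cycle G-C-A-D-E-G has odd length 5, so it cannot be 2-colored; at least 3 colors are needed.
3 colors suffice: color 1 → {C, D, I}; color 2 → {A, B, E, F, H}; color 3 → {G}. Each edge has distinct colors on its endpoints.

3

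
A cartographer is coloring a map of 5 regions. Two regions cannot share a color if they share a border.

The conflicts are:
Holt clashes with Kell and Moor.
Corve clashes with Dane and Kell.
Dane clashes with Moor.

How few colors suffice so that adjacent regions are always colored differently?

3

The cycle Kell-Corve-Dane-Moor-Holt-Kell has odd length 5, so it cannot be 2-colored; at least 3 colors are needed.
One proper 3-coloring: Holt=1, Corve=2, Dane=1, Kell=3, Moor=2. Each listed conflict is separated.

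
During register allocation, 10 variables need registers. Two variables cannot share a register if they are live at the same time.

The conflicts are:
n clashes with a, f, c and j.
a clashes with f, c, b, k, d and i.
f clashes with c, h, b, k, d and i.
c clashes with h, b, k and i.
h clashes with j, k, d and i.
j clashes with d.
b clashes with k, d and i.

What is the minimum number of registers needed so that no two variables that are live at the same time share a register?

a, f, c, b, k are mutually in conflict, so at least 5 registers are needed.
5 registers suffice: register 1 → {f, j}; register 2 → {a, h}; register 3 → {c, d}; register 4 → {n, b}; register 5 → {k, i}. Every pair that conflicts lands in different registers.

5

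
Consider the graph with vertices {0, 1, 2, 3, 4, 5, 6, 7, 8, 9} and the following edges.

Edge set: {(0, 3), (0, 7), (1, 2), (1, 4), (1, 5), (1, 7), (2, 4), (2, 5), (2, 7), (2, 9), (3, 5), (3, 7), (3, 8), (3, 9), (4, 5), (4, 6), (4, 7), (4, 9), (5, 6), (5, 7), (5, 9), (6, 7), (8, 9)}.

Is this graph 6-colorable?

The chromatic number is 5. 1, 2, 4, 5, 7 form a clique, so at least 5 colors are needed.
One proper 5-coloring: 0=b, 1=e, 2=d, 3=c, 4=c, 5=b, 6=d, 7=a, 8=b, 9=a.
Since 6 ≥ 5, a proper 6-coloring certainly exists.

Yes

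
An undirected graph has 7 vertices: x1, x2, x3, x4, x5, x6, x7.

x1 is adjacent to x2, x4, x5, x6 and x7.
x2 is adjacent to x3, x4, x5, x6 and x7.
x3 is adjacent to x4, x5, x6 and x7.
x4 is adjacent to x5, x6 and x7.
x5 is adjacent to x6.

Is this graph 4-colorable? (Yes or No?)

x2, x3, x4, x5, x6 are mutually adjacent (a clique of size 5), so at least 5 colors are needed.
So 4 colors are not enough.

No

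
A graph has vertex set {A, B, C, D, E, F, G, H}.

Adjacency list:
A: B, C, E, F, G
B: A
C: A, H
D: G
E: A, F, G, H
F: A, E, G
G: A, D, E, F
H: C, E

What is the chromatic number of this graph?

A, E, F, G are pairwise adjacent (a clique of size 4), so at least 4 colors are needed.
One proper 4-coloring: A=1, B=2, C=2, D=1, E=3, F=4, G=2, H=1. No two adjacent vertices share a color.

4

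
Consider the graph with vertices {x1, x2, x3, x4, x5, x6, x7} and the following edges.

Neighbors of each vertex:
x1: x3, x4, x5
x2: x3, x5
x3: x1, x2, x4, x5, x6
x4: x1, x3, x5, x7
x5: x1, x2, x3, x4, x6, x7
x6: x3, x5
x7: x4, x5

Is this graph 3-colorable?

No

x1, x3, x4, x5 form a clique, so at least 4 colors are needed.
So 3 colors are not enough.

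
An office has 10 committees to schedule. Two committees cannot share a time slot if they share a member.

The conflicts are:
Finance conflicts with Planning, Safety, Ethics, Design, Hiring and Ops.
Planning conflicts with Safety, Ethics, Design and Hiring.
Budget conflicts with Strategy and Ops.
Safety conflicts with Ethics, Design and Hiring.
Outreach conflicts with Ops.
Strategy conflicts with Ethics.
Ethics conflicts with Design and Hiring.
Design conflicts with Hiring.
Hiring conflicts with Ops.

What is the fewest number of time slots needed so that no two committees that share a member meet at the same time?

Finance, Planning, Safety, Ethics, Design, Hiring all conflict with each other, so at least 6 time slots are needed.
A valid assignment using 6 time slots: Finance=2, Planning=4, Budget=2, Safety=6, Outreach=1, Strategy=1, Ethics=3, Design=5, Hiring=1, Ops=3. Every pair that conflicts lands in different time slots.

6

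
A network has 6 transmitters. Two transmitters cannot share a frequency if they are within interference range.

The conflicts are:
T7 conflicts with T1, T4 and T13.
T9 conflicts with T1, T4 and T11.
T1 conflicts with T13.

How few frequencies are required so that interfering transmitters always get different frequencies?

T7, T1, T13 pairwise conflict, so at least 3 frequencies are needed.
3 frequencies suffice: frequency 1 → {T7, T9}; frequency 2 → {T1, T4, T11}; frequency 3 → {T13}. Each listed conflict is separated.

3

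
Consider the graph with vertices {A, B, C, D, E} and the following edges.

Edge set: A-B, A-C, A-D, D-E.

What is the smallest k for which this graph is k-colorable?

A and D are adjacent, so at least 2 colors are needed.
2 colors suffice: color red → {A, E}; color blue → {B, C, D}. Each edge has distinct colors on its endpoints.

2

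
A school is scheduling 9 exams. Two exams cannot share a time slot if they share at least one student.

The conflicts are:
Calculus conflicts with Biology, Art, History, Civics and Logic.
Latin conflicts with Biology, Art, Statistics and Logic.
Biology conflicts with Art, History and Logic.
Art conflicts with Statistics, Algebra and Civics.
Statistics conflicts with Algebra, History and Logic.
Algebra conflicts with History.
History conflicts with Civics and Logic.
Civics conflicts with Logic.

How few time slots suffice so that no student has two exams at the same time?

4

Calculus, Biology, History, Logic all conflict with each other, so at least 4 time slots are needed.
4 time slots suffice: time slot 1 → {Art, History}; time slot 2 → {Algebra, Logic}; time slot 3 → {Biology, Statistics, Civics}; time slot 4 → {Calculus, Latin}. Every pair that conflicts lands in different time slots.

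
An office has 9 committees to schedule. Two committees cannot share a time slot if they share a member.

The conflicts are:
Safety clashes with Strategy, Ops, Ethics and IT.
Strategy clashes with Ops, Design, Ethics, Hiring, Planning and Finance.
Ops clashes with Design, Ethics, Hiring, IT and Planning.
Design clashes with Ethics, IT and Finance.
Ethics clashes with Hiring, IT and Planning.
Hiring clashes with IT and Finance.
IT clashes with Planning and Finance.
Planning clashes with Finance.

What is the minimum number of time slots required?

Strategy, Ops, Design, Ethics all conflict with each other, so at least 4 time slots are needed.
Using 4 time slots: Safety=4, Strategy=2, Ops=3, Design=4, Ethics=1, Hiring=4, IT=2, Planning=4, Finance=1. Every pair that conflicts lands in different time slots.

4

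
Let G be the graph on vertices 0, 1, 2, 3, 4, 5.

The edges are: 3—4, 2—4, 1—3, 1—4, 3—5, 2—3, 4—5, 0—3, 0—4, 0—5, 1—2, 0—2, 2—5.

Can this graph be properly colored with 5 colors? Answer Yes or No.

The chromatic number is 5. 0, 2, 3, 4, 5 form a clique, so at least 5 colors are needed.
5 colors suffice: color a → {2}; color b → {3}; color c → {4}; color d → {0, 1}; color e → {5}.
That is already a proper 5-coloring.

Yes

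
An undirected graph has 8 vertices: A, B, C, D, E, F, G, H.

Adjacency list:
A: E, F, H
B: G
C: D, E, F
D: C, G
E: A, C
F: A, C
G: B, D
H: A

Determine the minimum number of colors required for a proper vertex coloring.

2

C and D are adjacent, so at least 2 colors are needed.
2 colors suffice: color red → {A, C, G}; color blue → {B, D, E, F, H}. Every edge joins two different colors.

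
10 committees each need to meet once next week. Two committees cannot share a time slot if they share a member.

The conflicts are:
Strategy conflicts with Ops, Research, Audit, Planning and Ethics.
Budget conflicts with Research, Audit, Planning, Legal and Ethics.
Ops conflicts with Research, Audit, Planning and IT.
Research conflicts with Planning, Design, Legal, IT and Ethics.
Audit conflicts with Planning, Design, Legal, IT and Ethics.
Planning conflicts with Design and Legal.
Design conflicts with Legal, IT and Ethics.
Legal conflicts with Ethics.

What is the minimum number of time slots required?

Audit, Planning, Design, Legal pairwise conflict, so at least 4 time slots are needed.
4 time slots suffice: Strategy=3, Budget=4, Ops=4, Research=1, Audit=1, Planning=2, Design=4, Legal=3, IT=2, Ethics=2. Each listed conflict is separated.

4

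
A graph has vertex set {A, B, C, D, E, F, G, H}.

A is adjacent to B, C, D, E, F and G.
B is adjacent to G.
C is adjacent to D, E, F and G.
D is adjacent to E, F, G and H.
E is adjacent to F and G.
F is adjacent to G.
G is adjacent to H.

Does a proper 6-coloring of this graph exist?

Yes

The chromatic number is 6. A, C, D, E, F, G form a clique, so at least 6 colors are needed.
A valid assignment using 6 colors: A=3, B=2, C=4, D=2, E=5, F=6, G=1, H=3.
That is already a proper 6-coloring.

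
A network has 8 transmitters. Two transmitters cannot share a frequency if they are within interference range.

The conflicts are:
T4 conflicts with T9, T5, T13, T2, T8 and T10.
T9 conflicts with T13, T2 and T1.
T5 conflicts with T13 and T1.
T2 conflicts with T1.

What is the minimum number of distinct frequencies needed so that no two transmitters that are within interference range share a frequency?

T4, T9, T13 pairwise conflict, so at least 3 frequencies are needed.
3 frequencies suffice: T4=1, T9=2, T5=2, T13=3, T2=3, T8=2, T10=2, T1=1. Every pair that conflicts lands in different frequencies.

3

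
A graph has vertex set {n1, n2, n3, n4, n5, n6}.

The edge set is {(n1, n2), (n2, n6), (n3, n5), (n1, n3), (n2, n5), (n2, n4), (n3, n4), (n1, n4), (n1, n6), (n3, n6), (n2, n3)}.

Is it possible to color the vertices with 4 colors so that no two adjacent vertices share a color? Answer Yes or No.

Yes

The chromatic number is 4. n1, n2, n3, n4 form a clique, so at least 4 colors are needed.
A valid assignment using 4 colors: n1=G, n2=B, n3=R, n4=Y, n5=G, n6=Y.
That is already a proper 4-coloring.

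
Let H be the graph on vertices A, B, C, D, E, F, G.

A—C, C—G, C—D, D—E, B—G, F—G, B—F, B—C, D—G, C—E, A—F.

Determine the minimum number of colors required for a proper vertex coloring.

B, F, G are mutually adjacent, so at least 3 colors are needed.
3 colors suffice: color red → {C, F}; color blue → {A, E, G}; color green → {B, D}. Each edge has distinct colors on its endpoints.

3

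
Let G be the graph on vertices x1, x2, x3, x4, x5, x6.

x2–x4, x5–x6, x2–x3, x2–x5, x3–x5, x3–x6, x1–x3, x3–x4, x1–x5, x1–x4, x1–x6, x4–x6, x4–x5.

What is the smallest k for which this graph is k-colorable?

x1, x3, x4, x5, x6 form a clique, so at least 5 colors are needed.
5 colors suffice: color 1 → {x4}; color 2 → {x3}; color 3 → {x5}; color 4 → {x1, x2}; color 5 → {x6}. No two adjacent vertices share a color.

5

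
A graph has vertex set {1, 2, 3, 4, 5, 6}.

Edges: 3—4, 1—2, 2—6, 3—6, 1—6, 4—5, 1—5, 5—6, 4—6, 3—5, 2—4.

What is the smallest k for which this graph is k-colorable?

3, 4, 5, 6 form a clique, so at least 4 colors are needed.
One proper 4-coloring: 1=blue, 2=green, 3=yellow, 4=blue, 5=green, 6=red. No two adjacent vertices share a color.

4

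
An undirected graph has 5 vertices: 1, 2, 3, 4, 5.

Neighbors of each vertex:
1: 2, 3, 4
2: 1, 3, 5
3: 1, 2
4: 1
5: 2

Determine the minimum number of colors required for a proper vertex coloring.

1, 2, 3 are pairwise adjacent, so at least 3 colors are needed.
3 colors suffice: color a → {1, 5}; color b → {2, 4}; color c → {3}. Each edge has distinct colors on its endpoints.

3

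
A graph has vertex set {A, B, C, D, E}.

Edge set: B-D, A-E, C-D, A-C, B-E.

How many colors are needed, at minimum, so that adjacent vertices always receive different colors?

3

The cycle D-C-A-E-B-D has odd length 5, so it cannot be 2-colored; at least 3 colors are needed.
3 colors suffice: color 1 → {A, B}; color 2 → {C, E}; color 3 → {D}. No two adjacent vertices share a color.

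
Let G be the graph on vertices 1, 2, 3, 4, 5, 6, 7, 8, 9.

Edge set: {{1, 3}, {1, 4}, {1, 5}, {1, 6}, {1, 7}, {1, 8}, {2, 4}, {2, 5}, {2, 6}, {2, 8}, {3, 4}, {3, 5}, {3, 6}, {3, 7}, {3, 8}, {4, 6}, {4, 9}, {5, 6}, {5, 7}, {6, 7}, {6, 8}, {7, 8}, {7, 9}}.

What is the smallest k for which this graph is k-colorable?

1, 3, 6, 7, 8 are pairwise adjacent (a clique of size 5), so at least 5 colors are needed.
One proper 5-coloring: 1=blue, 2=blue, 3=yellow, 4=green, 5=purple, 6=red, 7=green, 8=purple, 9=red. Every edge joins two different colors.

5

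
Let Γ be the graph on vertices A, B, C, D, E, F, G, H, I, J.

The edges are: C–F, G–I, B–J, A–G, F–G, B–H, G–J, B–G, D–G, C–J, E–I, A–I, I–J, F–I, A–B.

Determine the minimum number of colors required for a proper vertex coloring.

3

B, G, J form a triangle, so at least 3 colors are needed.
3 colors suffice: color 1 → {C, E, G, H}; color 2 → {B, D, I}; color 3 → {A, F, J}. No two adjacent vertices share a color.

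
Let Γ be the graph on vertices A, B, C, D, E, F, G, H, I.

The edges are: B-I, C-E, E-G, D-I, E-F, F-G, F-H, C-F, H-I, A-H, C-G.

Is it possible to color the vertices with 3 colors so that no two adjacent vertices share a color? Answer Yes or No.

No

C, E, F, G are mutually adjacent (a clique of size 4), so at least 4 colors are needed.
So 3 colors are not enough.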